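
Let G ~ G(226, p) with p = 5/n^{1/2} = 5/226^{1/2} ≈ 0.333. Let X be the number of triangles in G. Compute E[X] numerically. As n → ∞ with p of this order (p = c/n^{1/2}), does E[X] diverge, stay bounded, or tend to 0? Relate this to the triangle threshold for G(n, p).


Number of potential triangles: C(226, 3) = 1898400.
Each occurs with probability p³ ≈ (0.333)³ ≈ 3.67915e-02.
By linearity: E[X] = C(226, 3)·p³ ≈ 1898400 · 3.67915e-02 ≈ 69844.961.
Since α = 1/2 < 1, p = c/n^{1/2} ≫ 1/n is above the triangle threshold p ~ 1/n. Asymptotically E[X] ~ (c³/6)·n^{3(1−α)} = (5³/6)·n^{1.5} → ∞; triangles are abundant w.h.p.

E[X] ≈ 69844.961; in regime p = Θ(1/n^{1/2}) E[X] diverges (above the triangle threshold p ~ 1/n).


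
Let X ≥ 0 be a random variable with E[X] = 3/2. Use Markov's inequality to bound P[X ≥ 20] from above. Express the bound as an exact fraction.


μ = E[X] = 3/2, a = 20.
Markov: P[X ≥ 20] ≤ μ/a = (3/2)/20 = 3/40.
Numerically: ≈ 0.07500.
(Since a = 20 > μ = 1.50000, the bound 3/40 is < 1 and informative.)

P[X ≥ 20] ≤ 3/40 ≈ 0.07500.


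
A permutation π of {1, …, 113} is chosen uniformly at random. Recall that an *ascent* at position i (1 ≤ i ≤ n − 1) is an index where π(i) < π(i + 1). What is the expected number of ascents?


Write X = Σ X_I over i = 1, …, 112, with X_I the indicator of one ascent.
There are 112 indicators.
For each fixed i, the pair (π(i), π(i+1)) is a uniformly random ordered pair of distinct values from {1, …, 113}; by symmetry P[π(i) < π(i+1)] = 1/2.
By linearity: E[X] = 112 · (1/2) = (113 − 1) · (1/2) = 56 ≈ 56.00000.

E[X] = 56 = 56.00000.


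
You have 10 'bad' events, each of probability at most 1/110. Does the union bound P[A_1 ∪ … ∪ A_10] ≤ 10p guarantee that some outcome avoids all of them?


Union bound: P[∪_{i=1}^{10} A_i] ≤ Σ_i P[A_i] ≤ 10·p = 10·(1/110) = 1/11.
Numerically: 1/11 ≈ 0.0909091.
Is 1/11 < 1? YES.
Since P[∪ A_i] ≤ 1/11 < 1, the complement has P[∩ A_i^c] ≥ 1 − 1/11 = 10/11 > 0, so some outcome avoids every A_i.

10·p = 1/11 ≈ 0.0909091; existence CERTIFIED by the union bound.


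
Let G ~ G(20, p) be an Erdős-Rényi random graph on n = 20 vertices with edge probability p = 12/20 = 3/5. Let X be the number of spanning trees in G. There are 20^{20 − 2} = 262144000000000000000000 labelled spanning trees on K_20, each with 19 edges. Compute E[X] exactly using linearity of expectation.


K_20 has 20^{20 − 2} = 262144000000000000000000 labelled spanning trees.
For each such spanning tree H, let X_H = 1 if all 19 edges of H are present in G. Then P[X_H = 1] = p^{19} = (3/5)^{19} = 1162261467/19073486328125.
By linearity of expectation: E[X] = Σ_H E[X_H] = 262144000000000000000000 · p^{19} = 262144000000000000000000 · 1162261467/19073486328125 = 79869999842655731712/5.
Numerically: E[X] ≈ 1.597e+19.

E[X] = 262144000000000000000000 · (3/5)^{19} = 79869999842655731712/5 ≈ 1.597e+19.


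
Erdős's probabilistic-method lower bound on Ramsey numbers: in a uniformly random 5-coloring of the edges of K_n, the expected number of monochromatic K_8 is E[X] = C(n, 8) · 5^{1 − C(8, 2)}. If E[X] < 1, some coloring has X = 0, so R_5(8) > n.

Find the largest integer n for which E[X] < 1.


We need C(n, 8) · 5^{1 − 28} < 1, i.e. C(n, 8) < 5^{28 − 1} = 7450580596923828125.
Check values of n near the boundary:
  n = 858: C(858, 8) = 7049584530256467771; 7049584530256467771 < 7450580596923828125? YES
  n = 859: C(859, 8) = 7115855595170747139; 7115855595170747139 < 7450580596923828125? YES
  n = 860: C(860, 8) = 7182671140665308145; 7182671140665308145 < 7450580596923828125? YES
  n = 861: C(861, 8) = 7250034996615275865; 7250034996615275865 < 7450580596923828125? YES
  n = 862: C(862, 8) = 7317951015318931845; 7317951015318931845 < 7450580596923828125? YES
  n = 863: C(863, 8) = 7386423071602617757; 7386423071602617757 < 7450580596923828125? YES
  n = 864: C(864, 8) = 7455455062926006708; 7455455062926006708 < 7450580596923828125? NO
The largest n with C(n, 8) < 7450580596923828125 is n = 863 (where E[X] = 7386423071602617757/7450580596923828125 ≈ 0.99139). Hence R_5(8) > 863, i.e. R_5(8) ≥ 864.

Largest n = 863; hence R_5(8) > 863.


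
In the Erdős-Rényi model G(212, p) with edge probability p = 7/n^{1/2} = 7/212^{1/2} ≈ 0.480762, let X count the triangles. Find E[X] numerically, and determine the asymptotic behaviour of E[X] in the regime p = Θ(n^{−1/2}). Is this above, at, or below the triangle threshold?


Number of potential triangles: C(212, 3) = 1565620.
Each occurs with probability p³ ≈ (0.480762)³ ≈ 1.11119513e-01.
By linearity: E[X] = C(212, 3)·p³ ≈ 1565620 · 1.11119513e-01 ≈ 173970.931657.
Since α = 1/2 < 1, p = c/n^{1/2} ≫ 1/n is above the triangle threshold p ~ 1/n. Asymptotically E[X] ~ (c³/6)·n^{3(1−α)} = (7³/6)·n^{1.5} → ∞; triangles are abundant w.h.p.

E[X] ≈ 173970.931657; in regime p = Θ(1/n^{1/2}) E[X] diverges (above the triangle threshold p ~ 1/n).


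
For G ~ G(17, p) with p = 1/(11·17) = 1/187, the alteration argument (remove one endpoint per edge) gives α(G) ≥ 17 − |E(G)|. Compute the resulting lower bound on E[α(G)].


E[|E(G)|] = C(17, 2)·p = 136 · (1/187) = 8/11.
E[α(G)] ≥ n − E[|E(G)|] = 17 − 8/11 = 179/11.
Numerically: ≈ 16.27273.
(This is only a lower bound; the true E[α(G)] may be larger.)

E[α(G)] ≥ 179/11 ≈ 16.27273.


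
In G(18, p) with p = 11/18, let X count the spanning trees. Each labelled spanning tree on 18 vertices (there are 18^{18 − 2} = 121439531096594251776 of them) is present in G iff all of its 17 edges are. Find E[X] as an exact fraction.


K_18 has 18^{18 − 2} = 121439531096594251776 labelled spanning trees.
For each such spanning tree H, let X_H = 1 if all 17 edges of H are present in G. Then P[X_H = 1] = p^{17} = (11/18)^{17} = 505447028499293771/2185911559738696531968.
By linearity of expectation: E[X] = Σ_H E[X_H] = 121439531096594251776 · p^{17} = 121439531096594251776 · 505447028499293771/2185911559738696531968 = 505447028499293771/18.
Numerically: E[X] ≈ 2.80804e+16.

E[X] = 121439531096594251776 · (11/18)^{17} = 505447028499293771/18 ≈ 2.80804e+16.


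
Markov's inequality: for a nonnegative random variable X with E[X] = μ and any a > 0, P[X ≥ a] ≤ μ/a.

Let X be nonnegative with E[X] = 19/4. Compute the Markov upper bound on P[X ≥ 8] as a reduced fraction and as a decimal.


μ = E[X] = 19/4, a = 8.
Markov: P[X ≥ 8] ≤ μ/a = (19/4)/8 = 19/32.
Numerically: ≈ 0.59375.
(Since a = 8 > μ = 4.75000, the bound 19/32 is < 1 and informative.)

P[X ≥ 8] ≤ 19/32 ≈ 0.59375.


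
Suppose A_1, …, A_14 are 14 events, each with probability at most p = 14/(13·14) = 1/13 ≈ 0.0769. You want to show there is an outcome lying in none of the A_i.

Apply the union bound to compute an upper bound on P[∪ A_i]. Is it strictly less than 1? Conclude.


Union bound: P[∪_{i=1}^{14} A_i] ≤ Σ_i P[A_i] ≤ 14·p = 14·(1/13) = 14/13.
Numerically: 14/13 ≈ 1.0769.
Is 14/13 < 1? NO.
Since the bound 14/13 is ≥ 1, the union bound is uninformative here; it does NOT by itself certify existence.

14·p = 14/13 ≈ 1.0769; existence NOT certified by the union bound.


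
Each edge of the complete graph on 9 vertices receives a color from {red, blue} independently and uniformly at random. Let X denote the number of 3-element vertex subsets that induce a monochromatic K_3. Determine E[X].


Let X = Σ_S X_S over the C(9, 3) = 84 subsets S of size 3, where X_S = 1 if the K_3 on S is monochromatic.
For a fixed S, the K_3 on S has C(3, 2) = 3 edges. P[all 3 edges red] = (1/2)^3, and likewise for blue, so P[monochromatic] = 2·(1/2)^3 = 2^{1 − 3} = 1/4.
Summing: E[X] = C(9, 3) · 2^{1 − 3} = 84 · 1/4 = 21.
Numerically: E[X] ≈ 21.000000.

E[X] = C(9,3)·2^(1−C(3,2)) = 21 ≈ 21.000000.


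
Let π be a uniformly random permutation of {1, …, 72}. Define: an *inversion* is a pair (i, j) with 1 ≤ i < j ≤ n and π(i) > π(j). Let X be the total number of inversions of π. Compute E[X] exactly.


Write X = Σ X_I over the C(72, 2) = 2556 pairs i < j, with X_I the indicator of one inversion.
There are 2556 indicators.
For each fixed pair i < j, the values π(i) and π(j) are two distinct elements of {1, …, 72} in uniformly random order; by symmetry P[π(i) > π(j)] = 1/2.
By linearity: E[X] = 2556 · (1/2) = C(72, 2) · (1/2) = 2556/2 = 1278 ≈ 1278.000.

E[X] = 1278 = 1278.000.


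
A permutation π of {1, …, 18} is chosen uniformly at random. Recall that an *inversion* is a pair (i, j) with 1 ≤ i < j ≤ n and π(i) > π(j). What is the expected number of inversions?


Write X = Σ X_I over the C(18, 2) = 153 pairs i < j, with X_I the indicator of one inversion.
There are 153 indicators.
For each fixed pair i < j, the values π(i) and π(j) are two distinct elements of {1, …, 18} in uniformly random order; by symmetry P[π(i) > π(j)] = 1/2.
By linearity: E[X] = 153 · (1/2) = C(18, 2) · (1/2) = 153/2 = 153/2 ≈ 76.500.

E[X] = 153/2 = 76.500.


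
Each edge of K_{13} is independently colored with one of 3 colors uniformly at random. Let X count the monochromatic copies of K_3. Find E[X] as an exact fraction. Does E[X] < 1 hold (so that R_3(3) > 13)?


E[X] = C(13, 3) · 3^{1 − 3} = 286 · 3^{−2} = 286/9.
As a reduced fraction: E[X] = 286/9 ≈ 31.778.
Is E[X] < 1? NO.
Since E[X] ≥ 1, the first-moment bound is inconclusive at n = 13; it does NOT by itself certify R_3(3) > 13.

E[X] = 286/9 ≈ 31.778; E[X] ≥ 1; first-moment method inconclusive here.


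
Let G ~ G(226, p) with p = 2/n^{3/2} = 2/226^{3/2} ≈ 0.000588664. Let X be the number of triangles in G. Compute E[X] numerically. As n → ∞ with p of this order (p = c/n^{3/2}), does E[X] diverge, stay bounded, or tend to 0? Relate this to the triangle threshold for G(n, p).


Number of potential triangles: C(226, 3) = 1898400.
Each occurs with probability p³ ≈ (0.000588664)³ ≈ 2.03986775e-10.
By linearity: E[X] = C(226, 3)·p³ ≈ 1898400 · 2.03986775e-10 ≈ 0.000387.
Since α = 3/2 > 1, p = c/n^{3/2} = o(1/n) is below the triangle threshold p ~ 1/n. Asymptotically E[X] ~ (c³/6)·n^{3(1−α)} = (2³/6)·n^{-1.5} → 0, so by Markov's inequality G has no triangles w.h.p.

E[X] ≈ 0.000387; in regime p = Θ(1/n^{3/2}) E[X] tends to 0 (below the triangle threshold p ~ 1/n).


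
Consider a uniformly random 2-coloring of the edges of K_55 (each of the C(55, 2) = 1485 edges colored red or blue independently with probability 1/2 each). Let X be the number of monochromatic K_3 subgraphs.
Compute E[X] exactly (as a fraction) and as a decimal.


Let X = Σ_S X_S over the C(55, 3) = 26235 subsets S of size 3, where X_S = 1 if the K_3 on S is monochromatic.
For a fixed S, the K_3 on S has C(3, 2) = 3 edges. P[all 3 edges red] = (1/2)^3, and likewise for blue, so P[monochromatic] = 2·(1/2)^3 = 2^{1 − 3} = 1/4.
By linearity: E[X] = C(55, 3) · 2^{1 − 3} = 26235 · 1/4 = 26235/4.
Numerically: E[X] ≈ 6558.75000.

E[X] = C(55,3)·2^(1−C(3,2)) = 26235/4 ≈ 6558.75000.


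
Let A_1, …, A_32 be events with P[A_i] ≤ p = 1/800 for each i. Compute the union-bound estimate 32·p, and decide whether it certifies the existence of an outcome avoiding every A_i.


Union bound: P[∪_{i=1}^{32} A_i] ≤ Σ_i P[A_i] ≤ 32·p = 32·(1/800) = 1/25.
Numerically: 1/25 ≈ 0.0400.
Is 1/25 < 1? YES.
Since P[∪ A_i] ≤ 1/25 < 1, the complement has P[∩ A_i^c] ≥ 1 − 1/25 = 24/25 > 0, so some outcome avoids every A_i.

32·p = 1/25 ≈ 0.0400; existence CERTIFIED by the union bound.


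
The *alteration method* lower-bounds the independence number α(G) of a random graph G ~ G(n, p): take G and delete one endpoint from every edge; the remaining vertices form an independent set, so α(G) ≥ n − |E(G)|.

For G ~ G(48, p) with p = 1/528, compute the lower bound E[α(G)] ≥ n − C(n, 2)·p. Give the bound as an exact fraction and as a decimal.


E[|E(G)|] = C(48, 2)·p = 1128 · (1/528) = 47/22.
E[α(G)] ≥ n − E[|E(G)|] = 48 − 47/22 = 1009/22.
Numerically: ≈ 45.864.
(This is only a lower bound; the true E[α(G)] may be larger.)

E[α(G)] ≥ 1009/22 ≈ 45.864.


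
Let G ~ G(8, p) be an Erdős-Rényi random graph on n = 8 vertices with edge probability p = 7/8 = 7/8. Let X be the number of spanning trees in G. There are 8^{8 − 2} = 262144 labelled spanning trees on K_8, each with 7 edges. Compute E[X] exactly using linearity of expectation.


K_8 has 8^{8 − 2} = 262144 labelled spanning trees.
For each such spanning tree H, let X_H = 1 if all 7 edges of H are present in G. Then P[X_H = 1] = p^{7} = (7/8)^{7} = 823543/2097152.
Summing the indicators: E[X] = Σ_H E[X_H] = 262144 · p^{7} = 262144 · 823543/2097152 = 823543/8.
Numerically: E[X] ≈ 1.029e+05.

E[X] = 262144 · (7/8)^{7} = 823543/8 ≈ 1.029e+05.


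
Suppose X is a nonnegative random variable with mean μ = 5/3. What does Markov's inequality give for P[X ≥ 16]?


μ = E[X] = 5/3, a = 16.
Markov: P[X ≥ 16] ≤ μ/a = (5/3)/16 = 5/48.
Numerically: ≈ 0.104.
(Since a = 16 > μ = 1.667, the bound 5/48 is < 1 and informative.)

P[X ≥ 16] ≤ 5/48 ≈ 0.104.


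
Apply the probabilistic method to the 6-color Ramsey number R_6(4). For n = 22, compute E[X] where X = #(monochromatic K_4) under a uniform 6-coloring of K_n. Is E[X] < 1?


E[X] = C(22, 4) · 6^{1 − 6} = 7315 · 6^{−5} = 7315/7776.
As a reduced fraction: E[X] = 7315/7776 ≈ 0.940715.
Is E[X] < 1? YES.
Since E[X] < 1, there exists a 6-coloring of K_{22} with no monochromatic K_4; hence R_6(4) > 22.

E[X] = 7315/7776 ≈ 0.940715; E[X] < 1, so R_6(4) > 22.


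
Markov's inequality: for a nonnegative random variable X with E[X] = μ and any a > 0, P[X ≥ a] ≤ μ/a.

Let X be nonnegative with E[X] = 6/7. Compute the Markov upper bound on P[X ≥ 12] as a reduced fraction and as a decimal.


μ = E[X] = 6/7, a = 12.
Markov: P[X ≥ 12] ≤ μ/a = (6/7)/12 = 1/14.
Numerically: ≈ 0.071429.
(Since a = 12 > μ = 0.857143, the bound 1/14 is < 1 and informative.)

P[X ≥ 12] ≤ 1/14 ≈ 0.071429.


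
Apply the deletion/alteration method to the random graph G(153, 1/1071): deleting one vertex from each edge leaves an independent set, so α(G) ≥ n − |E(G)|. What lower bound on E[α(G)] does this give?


E[|E(G)|] = C(153, 2)·p = 11628 · (1/1071) = 76/7.
E[α(G)] ≥ n − E[|E(G)|] = 153 − 76/7 = 995/7.
Numerically: ≈ 142.142857.
(This is only a lower bound; the true E[α(G)] may be larger.)

E[α(G)] ≥ 995/7 ≈ 142.142857.


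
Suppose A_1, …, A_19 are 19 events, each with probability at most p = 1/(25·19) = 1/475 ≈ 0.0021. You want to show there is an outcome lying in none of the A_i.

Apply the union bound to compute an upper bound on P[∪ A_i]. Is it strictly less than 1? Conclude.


Union bound: P[∪_{i=1}^{19} A_i] ≤ Σ_i P[A_i] ≤ 19·p = 19·(1/475) = 1/25.
Numerically: 1/25 ≈ 0.0400.
Is 1/25 < 1? YES.
Since P[∪ A_i] ≤ 1/25 < 1, the complement has P[∩ A_i^c] ≥ 1 − 1/25 = 24/25 > 0, so some outcome avoids every A_i.

19·p = 1/25 ≈ 0.0400; existence CERTIFIED by the union bound.


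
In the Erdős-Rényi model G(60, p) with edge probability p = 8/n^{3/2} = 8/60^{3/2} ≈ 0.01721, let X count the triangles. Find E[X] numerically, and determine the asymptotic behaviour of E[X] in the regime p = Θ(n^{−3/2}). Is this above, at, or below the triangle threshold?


Number of potential triangles: C(60, 3) = 34220.
Each occurs with probability p³ ≈ (0.01721)³ ≈ 5.100225e-06.
By linearity: E[X] = C(60, 3)·p³ ≈ 34220 · 5.100225e-06 ≈ 0.1745.
Since α = 3/2 > 1, p = c/n^{3/2} = o(1/n) is below the triangle threshold p ~ 1/n. Asymptotically E[X] ~ (c³/6)·n^{3(1−α)} = (8³/6)·n^{-1.5} → 0, so by Markov's inequality G has no triangles w.h.p.

E[X] ≈ 0.1745; in regime p = Θ(1/n^{3/2}) E[X] tends to 0 (below the triangle threshold p ~ 1/n).


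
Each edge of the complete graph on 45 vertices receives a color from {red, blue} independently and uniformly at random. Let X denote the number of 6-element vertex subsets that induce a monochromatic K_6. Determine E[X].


Let X = Σ_S X_S over the C(45, 6) = 8145060 subsets S of size 6, where X_S = 1 if the K_6 on S is monochromatic.
For a fixed S, the K_6 on S has C(6, 2) = 15 edges. P[all 15 edges red] = (1/2)^15, and likewise for blue, so P[monochromatic] = 2·(1/2)^15 = 2^{1 − 15} = 1/16384.
Summing: E[X] = C(45, 6) · 2^{1 − 15} = 8145060 · 1/16384 = 2036265/4096.
Numerically: E[X] ≈ 497.135.

E[X] = C(45,6)·2^(1−C(6,2)) = 2036265/4096 ≈ 497.135.


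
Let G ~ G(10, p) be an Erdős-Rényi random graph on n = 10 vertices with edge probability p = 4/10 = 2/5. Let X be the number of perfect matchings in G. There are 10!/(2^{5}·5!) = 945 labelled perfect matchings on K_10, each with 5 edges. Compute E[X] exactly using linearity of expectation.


K_10 has 10!/(2^{5}·5!) = 945 labelled perfect matchings.
For each such perfect matching H, let X_H = 1 if all 5 edges of H are present in G. Then P[X_H = 1] = p^{5} = (2/5)^{5} = 32/3125.
Summing the indicators: E[X] = Σ_H E[X_H] = 945 · p^{5} = 945 · 32/3125 = 6048/625.
Numerically: E[X] ≈ 9.6768.

E[X] = 945 · (2/5)^{5} = 6048/625 ≈ 9.6768.


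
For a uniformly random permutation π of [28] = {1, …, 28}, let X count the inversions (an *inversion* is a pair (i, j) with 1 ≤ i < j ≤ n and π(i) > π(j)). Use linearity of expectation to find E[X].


Write X = Σ X_I over the C(28, 2) = 378 pairs i < j, with X_I the indicator of one inversion.
There are 378 indicators.
For each fixed pair i < j, the values π(i) and π(j) are two distinct elements of {1, …, 28} in uniformly random order; by symmetry P[π(i) > π(j)] = 1/2.
By linearity: E[X] = 378 · (1/2) = C(28, 2) · (1/2) = 378/2 = 189 ≈ 189.000.

E[X] = 189 = 189.000.


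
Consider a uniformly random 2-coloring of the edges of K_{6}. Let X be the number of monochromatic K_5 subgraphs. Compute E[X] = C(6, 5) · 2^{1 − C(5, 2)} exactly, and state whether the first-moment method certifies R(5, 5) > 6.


E[X] = C(6, 5) · 2^{1 − 10} = 6 · 2^{−9} = 6/512.
As a reduced fraction: E[X] = 3/256 ≈ 0.0117.
Is E[X] < 1? YES.
Since E[X] < 1, there exists a 2-coloring of K_{6} with no monochromatic K_5; hence R(5, 5) > 6.

E[X] = 3/256 ≈ 0.0117; E[X] < 1, so R(5, 5) > 6.


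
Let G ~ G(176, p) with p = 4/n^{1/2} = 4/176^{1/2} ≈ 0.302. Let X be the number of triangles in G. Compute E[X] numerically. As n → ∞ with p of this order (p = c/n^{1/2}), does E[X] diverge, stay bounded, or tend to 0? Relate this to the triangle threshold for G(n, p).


Number of potential triangles: C(176, 3) = 893200.
Each occurs with probability p³ ≈ (0.302)³ ≈ 2.74101e-02.
By linearity: E[X] = C(176, 3)·p³ ≈ 893200 · 2.74101e-02 ≈ 24482.721.
Since α = 1/2 < 1, p = c/n^{1/2} ≫ 1/n is above the triangle threshold p ~ 1/n. Asymptotically E[X] ~ (c³/6)·n^{3(1−α)} = (4³/6)·n^{1.5} → ∞; triangles are abundant w.h.p.

E[X] ≈ 24482.721; in regime p = Θ(1/n^{1/2}) E[X] diverges (above the triangle threshold p ~ 1/n).


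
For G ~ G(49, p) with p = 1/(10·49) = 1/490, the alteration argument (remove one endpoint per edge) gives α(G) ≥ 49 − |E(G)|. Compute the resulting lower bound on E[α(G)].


E[|E(G)|] = C(49, 2)·p = 1176 · (1/490) = 12/5.
E[α(G)] ≥ n − E[|E(G)|] = 49 − 12/5 = 233/5.
Numerically: ≈ 46.60000.
(This is only a lower bound; the true E[α(G)] may be larger.)

E[α(G)] ≥ 233/5 ≈ 46.60000.


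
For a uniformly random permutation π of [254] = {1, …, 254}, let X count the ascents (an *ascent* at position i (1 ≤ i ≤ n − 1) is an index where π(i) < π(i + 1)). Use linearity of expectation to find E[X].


Write X = Σ X_I over i = 1, …, 253, with X_I the indicator of one ascent.
There are 253 indicators.
For each fixed i, the pair (π(i), π(i+1)) is a uniformly random ordered pair of distinct values from {1, …, 254}; by symmetry P[π(i) < π(i+1)] = 1/2.
By linearity: E[X] = 253 · (1/2) = (254 − 1) · (1/2) = 253/2 ≈ 126.500.

E[X] = 253/2 = 126.500.


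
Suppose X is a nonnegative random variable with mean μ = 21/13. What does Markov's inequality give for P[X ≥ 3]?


μ = E[X] = 21/13, a = 3.
Markov: P[X ≥ 3] ≤ μ/a = (21/13)/3 = 7/13.
Numerically: ≈ 0.5385.
(Since a = 3 > μ = 1.6154, the bound 7/13 is < 1 and informative.)

P[X ≥ 3] ≤ 7/13 ≈ 0.5385.


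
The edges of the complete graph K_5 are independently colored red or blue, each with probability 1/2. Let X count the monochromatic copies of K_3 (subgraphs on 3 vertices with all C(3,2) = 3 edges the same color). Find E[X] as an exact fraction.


Let X = Σ_S X_S over the C(5, 3) = 10 subsets S of size 3, where X_S = 1 if the K_3 on S is monochromatic.
For a fixed S, the K_3 on S has C(3, 2) = 3 edges. P[all 3 edges red] = (1/2)^3, and likewise for blue, so P[monochromatic] = 2·(1/2)^3 = 2^{1 − 3} = 1/4.
By linearity of expectation: E[X] = C(5, 3) · 2^{1 − 3} = 10 · 1/4 = 5/2.
Numerically: E[X] ≈ 2.500.

E[X] = C(5,3)·2^(1−C(3,2)) = 5/2 ≈ 2.500.


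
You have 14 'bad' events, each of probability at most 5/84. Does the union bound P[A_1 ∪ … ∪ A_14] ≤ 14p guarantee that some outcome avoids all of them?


Union bound: P[∪_{i=1}^{14} A_i] ≤ Σ_i P[A_i] ≤ 14·p = 14·(5/84) = 5/6.
Numerically: 5/6 ≈ 0.833.
Is 5/6 < 1? YES.
Since P[∪ A_i] ≤ 5/6 < 1, the complement has P[∩ A_i^c] ≥ 1 − 5/6 = 1/6 > 0, so some outcome avoids every A_i.

14·p = 5/6 ≈ 0.833; existence CERTIFIED by the union bound.


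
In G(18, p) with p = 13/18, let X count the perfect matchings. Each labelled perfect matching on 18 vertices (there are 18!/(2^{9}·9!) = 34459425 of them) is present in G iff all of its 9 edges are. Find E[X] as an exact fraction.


K_18 has 18!/(2^{9}·9!) = 34459425 labelled perfect matchings.
For each such perfect matching H, let X_H = 1 if all 9 edges of H are present in G. Then P[X_H = 1] = p^{9} = (13/18)^{9} = 10604499373/198359290368.
By linearity of expectation: E[X] = Σ_H E[X_H] = 34459425 · p^{9} = 34459425 · 10604499373/198359290368 = 4511419145758525/2448880128.
Numerically: E[X] ≈ 1.84224e+06.

E[X] = 34459425 · (13/18)^{9} = 4511419145758525/2448880128 ≈ 1.84224e+06.


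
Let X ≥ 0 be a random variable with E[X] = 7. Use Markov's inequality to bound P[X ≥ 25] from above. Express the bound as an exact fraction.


μ = E[X] = 7, a = 25.
Markov: P[X ≥ 25] ≤ μ/a = (7)/25 = 7/25.
Numerically: ≈ 0.2800.
(Since a = 25 > μ = 7.0000, the bound 7/25 is < 1 and informative.)

P[X ≥ 25] ≤ 7/25 ≈ 0.2800.


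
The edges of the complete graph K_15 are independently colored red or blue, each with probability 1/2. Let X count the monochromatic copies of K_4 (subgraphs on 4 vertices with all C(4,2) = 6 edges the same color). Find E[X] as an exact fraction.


Let X = Σ_S X_S over the C(15, 4) = 1365 subsets S of size 4, where X_S = 1 if the K_4 on S is monochromatic.
For a fixed S, the K_4 on S has C(4, 2) = 6 edges. P[all 6 edges red] = (1/2)^6, and likewise for blue, so P[monochromatic] = 2·(1/2)^6 = 2^{1 − 6} = 1/32.
Summing: E[X] = C(15, 4) · 2^{1 − 6} = 1365 · 1/32 = 1365/32.
Numerically: E[X] ≈ 42.6562.

E[X] = C(15,4)·2^(1−C(4,2)) = 1365/32 ≈ 42.6562.


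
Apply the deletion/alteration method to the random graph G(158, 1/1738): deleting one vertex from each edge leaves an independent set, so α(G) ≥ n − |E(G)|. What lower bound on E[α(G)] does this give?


E[|E(G)|] = C(158, 2)·p = 12403 · (1/1738) = 157/22.
E[α(G)] ≥ n − E[|E(G)|] = 158 − 157/22 = 3319/22.
Numerically: ≈ 150.863636.
(This is only a lower bound; the true E[α(G)] may be larger.)

E[α(G)] ≥ 3319/22 ≈ 150.863636.


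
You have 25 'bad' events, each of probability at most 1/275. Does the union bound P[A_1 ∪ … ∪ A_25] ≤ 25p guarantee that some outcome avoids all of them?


Union bound: P[∪_{i=1}^{25} A_i] ≤ Σ_i P[A_i] ≤ 25·p = 25·(1/275) = 1/11.
Numerically: 1/11 ≈ 0.09091.
Is 1/11 < 1? YES.
Since P[∪ A_i] ≤ 1/11 < 1, the complement has P[∩ A_i^c] ≥ 1 − 1/11 = 10/11 > 0, so some outcome avoids every A_i.

25·p = 1/11 ≈ 0.09091; existence CERTIFIED by the union bound.


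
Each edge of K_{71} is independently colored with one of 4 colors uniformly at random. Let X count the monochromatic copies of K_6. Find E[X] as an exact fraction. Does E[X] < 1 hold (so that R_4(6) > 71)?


E[X] = C(71, 6) · 4^{1 − 15} = 143218999 · 4^{−14} = 143218999/268435456.
As a reduced fraction: E[X] = 143218999/268435456 ≈ 0.5335.
Is E[X] < 1? YES.
Since E[X] < 1, there exists a 4-coloring of K_{71} with no monochromatic K_6; hence R_4(6) > 71.

E[X] = 143218999/268435456 ≈ 0.5335; E[X] < 1, so R_4(6) > 71.


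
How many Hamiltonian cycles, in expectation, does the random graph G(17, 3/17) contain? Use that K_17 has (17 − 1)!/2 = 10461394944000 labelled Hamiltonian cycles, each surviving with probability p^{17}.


K_17 has (17 − 1)!/2 = 10461394944000 labelled Hamiltonian cycles.
For each such Hamiltonian cycle H, let X_H = 1 if all 17 edges of H are present in G. Then P[X_H = 1] = p^{17} = (3/17)^{17} = 129140163/827240261886336764177.
Summing the indicators: E[X] = Σ_H E[X_H] = 10461394944000 · p^{17} = 10461394944000 · 129140163/827240261886336764177 = 1350986248275535872000/827240261886336764177.
Numerically: E[X] ≈ 1.63.

E[X] = 10461394944000 · (3/17)^{17} = 1350986248275535872000/827240261886336764177 ≈ 1.63.


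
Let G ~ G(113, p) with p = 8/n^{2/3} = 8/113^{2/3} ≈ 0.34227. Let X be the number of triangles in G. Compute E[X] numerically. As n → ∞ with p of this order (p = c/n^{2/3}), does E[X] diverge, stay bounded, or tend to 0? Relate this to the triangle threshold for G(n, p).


Number of potential triangles: C(113, 3) = 234136.
Each occurs with probability p³ ≈ (0.34227)³ ≈ 4.0097110e-02.
By linearity: E[X] = C(113, 3)·p³ ≈ 234136 · 4.0097110e-02 ≈ 9388.17699.
Since α = 2/3 < 1, p = c/n^{2/3} ≫ 1/n is above the triangle threshold p ~ 1/n. Asymptotically E[X] ~ (c³/6)·n^{3(1−α)} = (8³/6)·n^{1} → ∞; triangles are abundant w.h.p.

E[X] ≈ 9388.17699; in regime p = Θ(1/n^{2/3}) E[X] diverges (above the triangle threshold p ~ 1/n).


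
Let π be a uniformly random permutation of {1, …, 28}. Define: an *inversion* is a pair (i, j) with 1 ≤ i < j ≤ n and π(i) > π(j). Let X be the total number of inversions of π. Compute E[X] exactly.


Write X = Σ X_I over the C(28, 2) = 378 pairs i < j, with X_I the indicator of one inversion.
There are 378 indicators.
For each fixed pair i < j, the values π(i) and π(j) are two distinct elements of {1, …, 28} in uniformly random order; by symmetry P[π(i) > π(j)] = 1/2.
By linearity: E[X] = 378 · (1/2) = C(28, 2) · (1/2) = 378/2 = 189 ≈ 189.00000.

E[X] = 189 = 189.00000.


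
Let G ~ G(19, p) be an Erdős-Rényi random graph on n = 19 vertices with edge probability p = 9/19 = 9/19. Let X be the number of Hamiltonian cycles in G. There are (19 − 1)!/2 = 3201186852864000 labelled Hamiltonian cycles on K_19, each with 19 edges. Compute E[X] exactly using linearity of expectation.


K_19 has (19 − 1)!/2 = 3201186852864000 labelled Hamiltonian cycles.
For each such Hamiltonian cycle H, let X_H = 1 if all 19 edges of H are present in G. Then P[X_H = 1] = p^{19} = (9/19)^{19} = 1350851717672992089/1978419655660313589123979.
By linearity of expectation: E[X] = Σ_H E[X_H] = 3201186852864000 · p^{19} = 3201186852864000 · 1350851717672992089/1978419655660313589123979 = 4324328758783534194876278992896000/1978419655660313589123979.
Numerically: E[X] ≈ 2.186e+09.

E[X] = 3201186852864000 · (9/19)^{19} = 4324328758783534194876278992896000/1978419655660313589123979 ≈ 2.186e+09.


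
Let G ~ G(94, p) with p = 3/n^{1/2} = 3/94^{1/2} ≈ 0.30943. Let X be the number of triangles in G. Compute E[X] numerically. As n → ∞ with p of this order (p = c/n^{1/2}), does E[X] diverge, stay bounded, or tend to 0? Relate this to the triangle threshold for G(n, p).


Number of potential triangles: C(94, 3) = 134044.
Each occurs with probability p³ ≈ (0.30943)³ ≈ 2.9625929e-02.
By linearity: E[X] = C(94, 3)·p³ ≈ 134044 · 2.9625929e-02 ≈ 3971.17808.
Since α = 1/2 < 1, p = c/n^{1/2} ≫ 1/n is above the triangle threshold p ~ 1/n. Asymptotically E[X] ~ (c³/6)·n^{3(1−α)} = (3³/6)·n^{1.5} → ∞; triangles are abundant w.h.p.

E[X] ≈ 3971.17808; in regime p = Θ(1/n^{1/2}) E[X] diverges (above the triangle threshold p ~ 1/n).


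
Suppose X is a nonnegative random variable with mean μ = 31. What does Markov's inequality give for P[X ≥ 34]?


μ = E[X] = 31, a = 34.
Markov: P[X ≥ 34] ≤ μ/a = (31)/34 = 31/34.
Numerically: ≈ 0.912.
(Since a = 34 > μ = 31.000, the bound 31/34 is < 1 and informative.)

P[X ≥ 34] ≤ 31/34 ≈ 0.912.


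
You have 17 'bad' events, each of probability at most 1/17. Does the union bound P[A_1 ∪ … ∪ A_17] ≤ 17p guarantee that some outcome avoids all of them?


Union bound: P[∪_{i=1}^{17} A_i] ≤ Σ_i P[A_i] ≤ 17·p = 17·(1/17) = 1.
Numerically: 1 ≈ 1.0000000.
Is 1 < 1? NO.
Since the bound 1 is ≥ 1, the union bound is uninformative here; it does NOT by itself certify existence.

17·p = 1 ≈ 1.0000000; existence NOT certified by the union bound.


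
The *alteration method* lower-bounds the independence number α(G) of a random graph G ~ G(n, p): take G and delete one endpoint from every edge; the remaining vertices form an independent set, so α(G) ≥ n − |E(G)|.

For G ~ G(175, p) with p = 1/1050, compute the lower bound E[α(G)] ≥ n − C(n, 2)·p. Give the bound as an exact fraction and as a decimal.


E[|E(G)|] = C(175, 2)·p = 15225 · (1/1050) = 29/2.
E[α(G)] ≥ n − E[|E(G)|] = 175 − 29/2 = 321/2.
Numerically: ≈ 160.5000.
(This is only a lower bound; the true E[α(G)] may be larger.)

E[α(G)] ≥ 321/2 ≈ 160.5000.


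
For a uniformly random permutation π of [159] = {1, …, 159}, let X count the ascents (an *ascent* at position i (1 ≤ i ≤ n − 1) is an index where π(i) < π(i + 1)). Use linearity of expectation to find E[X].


Write X = Σ X_I over i = 1, …, 158, with X_I the indicator of one ascent.
There are 158 indicators.
For each fixed i, the pair (π(i), π(i+1)) is a uniformly random ordered pair of distinct values from {1, …, 159}; by symmetry P[π(i) < π(i+1)] = 1/2.
By linearity: E[X] = 158 · (1/2) = (159 − 1) · (1/2) = 79 ≈ 79.000000.

E[X] = 79 = 79.000000.


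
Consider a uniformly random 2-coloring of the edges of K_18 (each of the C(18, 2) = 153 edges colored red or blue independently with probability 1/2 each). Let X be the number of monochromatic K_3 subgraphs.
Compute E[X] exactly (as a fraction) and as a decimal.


Let X = Σ_S X_S over the C(18, 3) = 816 subsets S of size 3, where X_S = 1 if the K_3 on S is monochromatic.
For a fixed S, the K_3 on S has C(3, 2) = 3 edges. P[all 3 edges red] = (1/2)^3, and likewise for blue, so P[monochromatic] = 2·(1/2)^3 = 2^{1 − 3} = 1/4.
By linearity: E[X] = C(18, 3) · 2^{1 − 3} = 816 · 1/4 = 204.
Numerically: E[X] ≈ 204.00000.

E[X] = C(18,3)·2^(1−C(3,2)) = 204 ≈ 204.00000.


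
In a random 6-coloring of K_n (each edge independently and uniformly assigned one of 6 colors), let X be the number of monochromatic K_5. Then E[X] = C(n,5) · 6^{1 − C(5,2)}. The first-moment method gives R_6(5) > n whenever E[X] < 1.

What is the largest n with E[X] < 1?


We need C(n, 5) · 6^{1 − 10} < 1, i.e. C(n, 5) < 6^{10 − 1} = 10077696.
Check values of n near the boundary:
  n = 65: C(65, 5) = 8259888; 8259888 < 10077696? YES
  n = 66: C(66, 5) = 8936928; 8936928 < 10077696? YES
  n = 67: C(67, 5) = 9657648; 9657648 < 10077696? YES
  n = 68: C(68, 5) = 10424128; 10424128 < 10077696? NO
  n = 69: C(69, 5) = 11238513; 11238513 < 10077696? NO
  n = 70: C(70, 5) = 12103014; 12103014 < 10077696? NO
The largest n with C(n, 5) < 10077696 is n = 67 (where E[X] = 67067/69984 ≈ 0.9583). Hence R_6(5) > 67, i.e. R_6(5) ≥ 68.

Largest n = 67; hence R_6(5) > 67.


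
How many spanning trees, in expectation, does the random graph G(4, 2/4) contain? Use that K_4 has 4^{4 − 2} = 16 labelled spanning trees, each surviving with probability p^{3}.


K_4 has 4^{4 − 2} = 16 labelled spanning trees.
For each such spanning tree H, let X_H = 1 if all 3 edges of H are present in G. Then P[X_H = 1] = p^{3} = (1/2)^{3} = 1/8.
By linearity: E[X] = Σ_H E[X_H] = 16 · p^{3} = 16 · 1/8 = 2.
Numerically: E[X] ≈ 2.

E[X] = 16 · (1/2)^{3} = 2 ≈ 2.


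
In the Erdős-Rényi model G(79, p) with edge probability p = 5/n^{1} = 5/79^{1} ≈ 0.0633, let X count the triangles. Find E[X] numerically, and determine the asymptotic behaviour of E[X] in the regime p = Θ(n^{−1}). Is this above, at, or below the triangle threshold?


Number of potential triangles: C(79, 3) = 79079.
Each occurs with probability p³ ≈ (0.0633)³ ≈ 2.53530e-04.
By linearity: E[X] = C(79, 3)·p³ ≈ 79079 · 2.53530e-04 ≈ 20.049.
Here α = 1, so p = 5/n is exactly at the triangle threshold p ~ 1/n. Asymptotically E[X] → c³/6 = 5³/6 = 125/6 ≈ 20.833, a bounded constant. In this regime the triangle count is asymptotically Poisson(c³/6).

E[X] ≈ 20.049; in regime p = Θ(1/n^{1}) E[X] stays bounded (at the triangle threshold p ~ 1/n).


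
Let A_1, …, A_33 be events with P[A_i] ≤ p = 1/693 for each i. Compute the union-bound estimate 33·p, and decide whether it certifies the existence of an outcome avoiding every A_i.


Union bound: P[∪_{i=1}^{33} A_i] ≤ Σ_i P[A_i] ≤ 33·p = 33·(1/693) = 1/21.
Numerically: 1/21 ≈ 0.0476.
Is 1/21 < 1? YES.
Since P[∪ A_i] ≤ 1/21 < 1, the complement has P[∩ A_i^c] ≥ 1 − 1/21 = 20/21 > 0, so some outcome avoids every A_i.

33·p = 1/21 ≈ 0.0476; existence CERTIFIED by the union bound.


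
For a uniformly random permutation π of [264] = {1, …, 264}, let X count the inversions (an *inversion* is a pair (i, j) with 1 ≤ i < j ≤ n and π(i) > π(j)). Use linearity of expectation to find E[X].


Write X = Σ X_I over the C(264, 2) = 34716 pairs i < j, with X_I the indicator of one inversion.
There are 34716 indicators.
For each fixed pair i < j, the values π(i) and π(j) are two distinct elements of {1, …, 264} in uniformly random order; by symmetry P[π(i) > π(j)] = 1/2.
By linearity: E[X] = 34716 · (1/2) = C(264, 2) · (1/2) = 34716/2 = 17358 ≈ 17358.000000.

E[X] = 17358 = 17358.000000.


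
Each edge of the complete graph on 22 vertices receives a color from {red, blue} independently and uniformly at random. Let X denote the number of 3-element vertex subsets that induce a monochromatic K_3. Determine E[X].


Let X = Σ_S X_S over the C(22, 3) = 1540 subsets S of size 3, where X_S = 1 if the K_3 on S is monochromatic.
For a fixed S, the K_3 on S has C(3, 2) = 3 edges. P[all 3 edges red] = (1/2)^3, and likewise for blue, so P[monochromatic] = 2·(1/2)^3 = 2^{1 − 3} = 1/4.
By linearity: E[X] = C(22, 3) · 2^{1 − 3} = 1540 · 1/4 = 385.
Numerically: E[X] ≈ 385.0000.

E[X] = C(22,3)·2^(1−C(3,2)) = 385 ≈ 385.0000.


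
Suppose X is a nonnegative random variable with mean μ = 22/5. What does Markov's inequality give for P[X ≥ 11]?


μ = E[X] = 22/5, a = 11.
Markov: P[X ≥ 11] ≤ μ/a = (22/5)/11 = 2/5.
Numerically: ≈ 0.4000.
(Since a = 11 > μ = 4.4000, the bound 2/5 is < 1 and informative.)

P[X ≥ 11] ≤ 2/5 ≈ 0.4000.


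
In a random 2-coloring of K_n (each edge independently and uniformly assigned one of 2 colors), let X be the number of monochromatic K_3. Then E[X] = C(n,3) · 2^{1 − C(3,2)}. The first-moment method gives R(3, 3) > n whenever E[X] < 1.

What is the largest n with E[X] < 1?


We need C(n, 3) · 2^{1 − 3} < 1, i.e. C(n, 3) < 2^{3 − 1} = 4.
Check values of n near the boundary:
  n = 3: C(3, 3) = 1; 1 < 4? YES
  n = 4: C(4, 3) = 4; 4 < 4? NO
The largest n with C(n, 3) < 4 is n = 3 (where E[X] = 1/4 ≈ 0.250000). Hence R(3, 3) > 3, i.e. R(3, 3) ≥ 4.

Largest n = 3; hence R(3, 3) > 3.


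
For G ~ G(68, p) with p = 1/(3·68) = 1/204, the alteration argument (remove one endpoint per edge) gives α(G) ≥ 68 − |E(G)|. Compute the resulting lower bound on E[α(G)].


E[|E(G)|] = C(68, 2)·p = 2278 · (1/204) = 67/6.
E[α(G)] ≥ n − E[|E(G)|] = 68 − 67/6 = 341/6.
Numerically: ≈ 56.83333.
(This is only a lower bound; the true E[α(G)] may be larger.)

E[α(G)] ≥ 341/6 ≈ 56.83333.


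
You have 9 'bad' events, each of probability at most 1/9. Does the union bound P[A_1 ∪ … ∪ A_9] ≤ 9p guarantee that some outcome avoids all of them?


Union bound: P[∪_{i=1}^{9} A_i] ≤ Σ_i P[A_i] ≤ 9·p = 9·(1/9) = 1.
Numerically: 1 ≈ 1.00000.
Is 1 < 1? NO.
Since the bound 1 is ≥ 1, the union bound is uninformative here; it does NOT by itself certify existence.

9·p = 1 ≈ 1.00000; existence NOT certified by the union bound.


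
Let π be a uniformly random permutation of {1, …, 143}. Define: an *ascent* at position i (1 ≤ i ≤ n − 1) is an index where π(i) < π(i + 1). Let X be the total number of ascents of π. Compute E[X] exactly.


Write X = Σ X_I over i = 1, …, 142, with X_I the indicator of one ascent.
There are 142 indicators.
For each fixed i, the pair (π(i), π(i+1)) is a uniformly random ordered pair of distinct values from {1, …, 143}; by symmetry P[π(i) < π(i+1)] = 1/2.
By linearity: E[X] = 142 · (1/2) = (143 − 1) · (1/2) = 71 ≈ 71.000000.

E[X] = 71 = 71.000000.


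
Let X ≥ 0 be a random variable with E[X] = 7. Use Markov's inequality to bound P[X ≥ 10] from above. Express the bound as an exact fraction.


μ = E[X] = 7, a = 10.
Markov: P[X ≥ 10] ≤ μ/a = (7)/10 = 7/10.
Numerically: ≈ 0.700000.
(Since a = 10 > μ = 7.000000, the bound 7/10 is < 1 and informative.)

P[X ≥ 10] ≤ 7/10 ≈ 0.700000.


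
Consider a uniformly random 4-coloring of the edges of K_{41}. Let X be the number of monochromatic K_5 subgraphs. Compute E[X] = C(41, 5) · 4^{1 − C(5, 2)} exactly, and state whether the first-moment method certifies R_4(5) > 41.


E[X] = C(41, 5) · 4^{1 − 10} = 749398 · 4^{−9} = 749398/262144.
As a reduced fraction: E[X] = 374699/131072 ≈ 2.859.
Is E[X] < 1? NO.
Since E[X] ≥ 1, the first-moment bound is inconclusive at n = 41; it does NOT by itself certify R_4(5) > 41.

E[X] = 374699/131072 ≈ 2.859; E[X] ≥ 1; first-moment method inconclusive here.


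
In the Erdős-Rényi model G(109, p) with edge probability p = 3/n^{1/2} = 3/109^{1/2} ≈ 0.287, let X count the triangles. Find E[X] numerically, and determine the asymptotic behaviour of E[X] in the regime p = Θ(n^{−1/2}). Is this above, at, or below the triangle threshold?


Number of potential triangles: C(109, 3) = 209934.
Each occurs with probability p³ ≈ (0.287)³ ≈ 2.37260e-02.
By linearity: E[X] = C(109, 3)·p³ ≈ 209934 · 2.37260e-02 ≈ 4980.888.
Since α = 1/2 < 1, p = c/n^{1/2} ≫ 1/n is above the triangle threshold p ~ 1/n. Asymptotically E[X] ~ (c³/6)·n^{3(1−α)} = (3³/6)·n^{1.5} → ∞; triangles are abundant w.h.p.

E[X] ≈ 4980.888; in regime p = Θ(1/n^{1/2}) E[X] diverges (above the triangle threshold p ~ 1/n).


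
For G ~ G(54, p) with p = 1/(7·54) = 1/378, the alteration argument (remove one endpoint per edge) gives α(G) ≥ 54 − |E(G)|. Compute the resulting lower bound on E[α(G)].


E[|E(G)|] = C(54, 2)·p = 1431 · (1/378) = 53/14.
E[α(G)] ≥ n − E[|E(G)|] = 54 − 53/14 = 703/14.
Numerically: ≈ 50.214.
(This is only a lower bound; the true E[α(G)] may be larger.)

E[α(G)] ≥ 703/14 ≈ 50.214.


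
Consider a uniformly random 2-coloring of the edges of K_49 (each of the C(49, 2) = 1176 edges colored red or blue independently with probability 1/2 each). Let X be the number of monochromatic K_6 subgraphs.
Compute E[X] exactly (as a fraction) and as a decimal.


Let X = Σ_S X_S over the C(49, 6) = 13983816 subsets S of size 6, where X_S = 1 if the K_6 on S is monochromatic.
For a fixed S, the K_6 on S has C(6, 2) = 15 edges. P[all 15 edges red] = (1/2)^15, and likewise for blue, so P[monochromatic] = 2·(1/2)^15 = 2^{1 − 15} = 1/16384.
Summing: E[X] = C(49, 6) · 2^{1 − 15} = 13983816 · 1/16384 = 1747977/2048.
Numerically: E[X] ≈ 853.50439.

E[X] = C(49,6)·2^(1−C(6,2)) = 1747977/2048 ≈ 853.50439.
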